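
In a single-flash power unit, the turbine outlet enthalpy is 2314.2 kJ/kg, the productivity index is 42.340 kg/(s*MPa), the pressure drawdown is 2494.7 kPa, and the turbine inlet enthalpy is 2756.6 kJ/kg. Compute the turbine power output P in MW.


Step 1: mdot = PI * dP / 1000 = 42.34 * 2494.7 / 1000 = 105.6256 kg/s
Step 2: P = mdot*(h_in - h_out)/1000 = 105.6256*(2756.6 - 2314.2)/1000 = 46.729 MW
P = 46.729 MW


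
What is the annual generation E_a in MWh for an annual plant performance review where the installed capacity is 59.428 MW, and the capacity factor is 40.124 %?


E_a = CF / 100 * cap * 8760
E_a = 40.124 / 100 * 59.428 * 8760
E_a = 2.0888e+05 MWh


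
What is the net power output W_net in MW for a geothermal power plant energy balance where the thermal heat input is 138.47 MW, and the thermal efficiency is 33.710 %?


W_net = eta / 100 * Q_in
W_net = 33.710 / 100 * 138.47
W_net = 46.678 MW


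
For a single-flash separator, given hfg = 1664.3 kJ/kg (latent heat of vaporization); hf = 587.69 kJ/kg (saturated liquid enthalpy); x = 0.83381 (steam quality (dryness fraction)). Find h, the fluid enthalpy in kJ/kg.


h = hf + x * hfg
h = 587.69 + 0.83381 * 1664.3
h = 1975.4 kJ/kg


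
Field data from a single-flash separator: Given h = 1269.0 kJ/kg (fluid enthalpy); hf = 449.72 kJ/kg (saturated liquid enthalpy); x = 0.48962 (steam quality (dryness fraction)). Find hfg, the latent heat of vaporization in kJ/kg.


hfg = (h - hf) / x
hfg = (1269.0 - 449.72) / 0.48962
hfg = 1673.3 kJ/kg


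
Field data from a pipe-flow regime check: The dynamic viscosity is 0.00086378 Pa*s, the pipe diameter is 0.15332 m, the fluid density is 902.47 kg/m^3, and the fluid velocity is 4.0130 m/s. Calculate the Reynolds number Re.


Re = rho * vel * D / mu
Re = 902.47 * 4.0130 * 0.15332 / 0.00086378
Re = 6.4283e+05


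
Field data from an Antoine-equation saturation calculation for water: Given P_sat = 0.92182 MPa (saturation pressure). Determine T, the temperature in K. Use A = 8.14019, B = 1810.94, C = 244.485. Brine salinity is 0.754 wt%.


T = B / (A - log10(P_sat * 760 / 0.101325)) - C
T = 1810.94 / (8.14019 - log10(0.92182 * 760 / 0.101325)) - 244.485
T = 176.6201 deg C
Convert to K: 176.6201 + 273.15 = 449.77 K
T = 449.77 K


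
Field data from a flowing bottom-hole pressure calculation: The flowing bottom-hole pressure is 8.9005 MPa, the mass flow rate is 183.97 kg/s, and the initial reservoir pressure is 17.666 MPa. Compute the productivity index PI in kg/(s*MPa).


PI = mdot / (P_i - P_wf)
PI = 183.97 / (17.666 - 8.9005)
PI = 20.988 kg/(s*MPa)


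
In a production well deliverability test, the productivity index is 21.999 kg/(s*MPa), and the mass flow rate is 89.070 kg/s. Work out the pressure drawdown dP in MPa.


dP = mdot * 1000 / PI
dP = 89.070 * 1000 / 21.999
dP = 4048.820 kPa
Convert: 4048.820 kPa * 0.001 = 4.0488 MPa
dP = 4.0488 MPa


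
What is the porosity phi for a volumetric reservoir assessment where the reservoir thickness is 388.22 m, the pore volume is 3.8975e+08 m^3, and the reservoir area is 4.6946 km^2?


phi = Vp / (A * 1e6 * hr)
phi = 3.8975e+08 / (4.6946 * 1e6 * 388.22)
phi = 0.21385


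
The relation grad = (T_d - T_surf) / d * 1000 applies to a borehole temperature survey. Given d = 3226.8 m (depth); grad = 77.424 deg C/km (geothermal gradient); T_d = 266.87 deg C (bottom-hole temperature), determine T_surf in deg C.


T_surf = T_d - grad * d / 1000
T_surf = 266.87 - 77.424 * 3226.8 / 1000
T_surf = 17.038 deg C


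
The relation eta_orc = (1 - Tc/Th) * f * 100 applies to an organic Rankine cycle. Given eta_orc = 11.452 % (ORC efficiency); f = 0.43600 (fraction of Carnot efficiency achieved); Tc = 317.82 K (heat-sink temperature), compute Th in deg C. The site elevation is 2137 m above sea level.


Th = Tc / (1 - (eta_orc/100)/f)
Th = 317.82 / (1 - (11.452/100)/0.43600)
Th = 431.0362 K
Convert to deg C: 431.0362 - 273.15 = 157.89 deg C
Th = 157.89 deg C


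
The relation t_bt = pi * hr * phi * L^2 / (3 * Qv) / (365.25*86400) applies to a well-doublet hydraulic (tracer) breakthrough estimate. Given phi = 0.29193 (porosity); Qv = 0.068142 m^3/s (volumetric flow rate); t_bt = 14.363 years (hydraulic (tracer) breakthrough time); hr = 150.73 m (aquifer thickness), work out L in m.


L = sqrt(t_bt*365.25*86400*3*Qv / (pi*hr*phi))
L = sqrt(14.363*365.25*86400*3*0.068142 / (pi*150.73*0.29193))
L = 818.71 m


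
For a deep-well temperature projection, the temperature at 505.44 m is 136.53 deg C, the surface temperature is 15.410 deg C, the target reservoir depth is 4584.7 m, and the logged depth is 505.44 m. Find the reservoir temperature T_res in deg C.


Step 1: grad = (T_d1 - T_surf)/d1 * 1000 = (136.53 - 15.41)/505.44 * 1000 = 239.6328 deg C/km
Step 2: T_res = T_surf + grad*d2/1000 = 15.41 + 239.6328*4584.7/1000 = 1114.1 deg C
T_res = 1114.1 deg C


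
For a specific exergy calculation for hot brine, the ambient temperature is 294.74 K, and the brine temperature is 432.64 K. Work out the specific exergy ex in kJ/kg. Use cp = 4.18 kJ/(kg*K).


ex = cp * ((T_b - T_0) - T_0 * ln(T_b/T_0))
ex = 4.18 * ((432.64 - 294.74) - 294.74 * ln(432.64/294.74))
ex = 103.56 kJ/kg


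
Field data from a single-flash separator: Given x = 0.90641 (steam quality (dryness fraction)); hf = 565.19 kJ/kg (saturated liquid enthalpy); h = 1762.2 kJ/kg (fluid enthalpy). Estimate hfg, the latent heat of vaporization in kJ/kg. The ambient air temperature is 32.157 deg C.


hfg = (h - hf) / x
hfg = (1762.2 - 565.19) / 0.90641
hfg = 1320.6 kJ/kg


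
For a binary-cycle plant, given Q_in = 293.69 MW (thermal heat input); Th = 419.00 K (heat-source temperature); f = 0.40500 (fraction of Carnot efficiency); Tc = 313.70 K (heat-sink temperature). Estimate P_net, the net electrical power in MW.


Step 1: eta = (1 - Tc/Th)*f = (1 - 313.7/419.0)*0.405 = 0.1017816
Step 2: P_net = eta * Q_in = 0.1017816 * 293.69 = 29.892 MW
P_net = 29.892 MW


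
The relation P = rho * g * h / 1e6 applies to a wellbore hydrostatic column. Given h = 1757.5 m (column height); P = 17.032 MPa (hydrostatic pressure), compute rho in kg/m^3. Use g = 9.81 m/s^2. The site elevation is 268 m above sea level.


rho = P * 1e6 / (g * h)
rho = 17.032 * 1e6 / (9.81 * 1757.5)
rho = 987.87 kg/m^3


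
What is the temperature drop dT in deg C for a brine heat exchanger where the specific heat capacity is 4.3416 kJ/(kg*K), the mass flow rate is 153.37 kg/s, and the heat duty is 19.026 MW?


dT = Q * 1000 / (mdot * cp)
dT = 19.026 * 1000 / (153.37 * 4.3416)
dT = 28.57309 K
Convert (temperature difference, 1 K = 1 deg C): 28.57309 K = 28.57309 deg C
dT = 28.573 deg C


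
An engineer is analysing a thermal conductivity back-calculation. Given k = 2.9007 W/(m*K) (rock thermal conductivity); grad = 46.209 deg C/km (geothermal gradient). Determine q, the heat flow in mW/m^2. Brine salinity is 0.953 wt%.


q = k * grad / 1000
q = 2.9007 * 46.209 / 1000
q = 0.1340384 W/m^2
Convert: 0.1340384 W/m^2 * 1000.0 = 134.04 mW/m^2
q = 134.04 mW/m^2


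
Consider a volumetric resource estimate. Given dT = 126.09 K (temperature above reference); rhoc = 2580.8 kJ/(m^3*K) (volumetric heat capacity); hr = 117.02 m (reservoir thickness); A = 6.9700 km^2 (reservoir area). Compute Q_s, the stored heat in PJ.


Step 1: Vr = A*1e6*hr = 6.97*1e6*117.02 = 8.156294e+08 m^3
Step 2: Q_s = Vr*rhoc*dT/1e12 = 8.156294e+08*2580.8*126.09/1e12 = 265.42 PJ
Q_s = 265.42 PJ


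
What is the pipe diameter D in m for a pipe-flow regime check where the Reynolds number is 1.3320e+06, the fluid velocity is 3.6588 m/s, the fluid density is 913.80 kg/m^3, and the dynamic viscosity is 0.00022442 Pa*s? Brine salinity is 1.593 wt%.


D = Re * mu / (rho * vel)
D = 1.3320e+06 * 0.00022442 / (913.80 * 3.6588)
D = 0.089408 m


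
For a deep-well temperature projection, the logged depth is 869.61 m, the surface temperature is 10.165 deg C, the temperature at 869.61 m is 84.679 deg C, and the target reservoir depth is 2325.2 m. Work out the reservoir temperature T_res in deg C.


Step 1: grad = (T_d1 - T_surf)/d1 * 1000 = (84.679 - 10.165)/869.61 * 1000 = 85.68669 deg C/km
Step 2: T_res = T_surf + grad*d2/1000 = 10.165 + 85.68669*2325.2/1000 = 209.40 deg C
T_res = 209.40 deg C


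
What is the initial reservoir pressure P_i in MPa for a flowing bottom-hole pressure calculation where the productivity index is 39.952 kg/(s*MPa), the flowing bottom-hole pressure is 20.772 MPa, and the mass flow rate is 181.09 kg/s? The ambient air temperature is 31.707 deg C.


P_i = P_wf + mdot / PI
P_i = 20.772 + 181.09 / 39.952
P_i = 25.305 MPa


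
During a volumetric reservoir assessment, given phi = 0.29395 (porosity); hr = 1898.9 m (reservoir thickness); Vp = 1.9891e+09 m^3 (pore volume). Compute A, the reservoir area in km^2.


A = Vp / (1e6 * hr * phi)
A = 1.9891e+09 / (1e6 * 1898.9 * 0.29395)
A = 3.5635 km^2


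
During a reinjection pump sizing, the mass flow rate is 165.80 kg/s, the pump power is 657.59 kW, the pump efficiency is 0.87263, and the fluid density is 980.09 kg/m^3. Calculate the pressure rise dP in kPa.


dP = P_pump * rho * eta / mdot
dP = 657.59 * 980.09 * 0.87263 / 165.80
dP = 3392.1 kPa


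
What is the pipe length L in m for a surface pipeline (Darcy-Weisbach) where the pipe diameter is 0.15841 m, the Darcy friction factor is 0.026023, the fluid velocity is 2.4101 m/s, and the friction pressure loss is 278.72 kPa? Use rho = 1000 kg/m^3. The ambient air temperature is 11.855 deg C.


L = dP*1000*D / (f*rho*vel^2/2)
L = 278.72*1000*0.15841 / (0.026023*1000*2.4101^2/2)
L = 584.19 m


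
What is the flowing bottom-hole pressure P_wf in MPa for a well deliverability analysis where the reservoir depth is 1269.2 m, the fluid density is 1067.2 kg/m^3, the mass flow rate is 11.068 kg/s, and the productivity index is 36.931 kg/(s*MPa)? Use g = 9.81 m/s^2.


Step 1: P_i = rho*g*h/1e6 = 1067.2*9.81*1269.2/1e6 = 13.28755 MPa
Step 2: P_wf = P_i - mdot/PI = 13.28755 - 11.068/36.931 = 12.988 MPa
P_wf = 12.988 MPa


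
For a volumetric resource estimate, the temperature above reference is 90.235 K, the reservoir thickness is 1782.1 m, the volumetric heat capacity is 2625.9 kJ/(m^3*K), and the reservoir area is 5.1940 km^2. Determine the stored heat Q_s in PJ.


Step 1: Vr = A*1e6*hr = 5.194*1e6*1782.1 = 9.256227e+09 m^3
Step 2: Q_s = Vr*rhoc*dT/1e12 = 9.256227e+09*2625.9*90.235/1e12 = 2193.2 PJ
Q_s = 2193.2 PJ


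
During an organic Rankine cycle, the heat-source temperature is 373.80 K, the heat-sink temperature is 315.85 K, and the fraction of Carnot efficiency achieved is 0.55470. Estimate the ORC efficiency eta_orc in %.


eta_orc = (1 - Tc/Th) * f * 100
eta_orc = (1 - 315.85/373.80) * 0.55470 * 100
eta_orc = 8.5995 %


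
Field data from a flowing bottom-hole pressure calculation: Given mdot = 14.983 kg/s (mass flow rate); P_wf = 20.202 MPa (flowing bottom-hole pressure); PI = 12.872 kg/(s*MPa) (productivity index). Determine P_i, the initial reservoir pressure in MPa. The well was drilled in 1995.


P_i = P_wf + mdot / PI
P_i = 20.202 + 14.983 / 12.872
P_i = 21.366 MPa


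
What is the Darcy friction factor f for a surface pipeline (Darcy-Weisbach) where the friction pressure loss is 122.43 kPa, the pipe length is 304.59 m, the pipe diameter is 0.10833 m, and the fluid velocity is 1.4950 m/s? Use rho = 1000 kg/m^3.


f = dP*1000 / ((L/D)*(rho*vel^2/2))
f = 122.43*1000 / ((304.59/0.10833)*(1000*1.4950^2/2))
f = 0.038964


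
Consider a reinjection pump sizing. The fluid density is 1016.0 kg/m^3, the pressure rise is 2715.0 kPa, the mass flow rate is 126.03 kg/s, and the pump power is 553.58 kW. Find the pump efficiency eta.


eta = mdot * dP / (rho * P_pump)
eta = 126.03 * 2715.0 / (1016.0 * 553.58)
eta = 0.60837


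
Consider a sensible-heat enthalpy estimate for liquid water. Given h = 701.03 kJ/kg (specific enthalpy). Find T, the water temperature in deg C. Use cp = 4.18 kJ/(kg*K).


T = h / cp
T = 701.03 / 4.18
T = 167.71 deg C


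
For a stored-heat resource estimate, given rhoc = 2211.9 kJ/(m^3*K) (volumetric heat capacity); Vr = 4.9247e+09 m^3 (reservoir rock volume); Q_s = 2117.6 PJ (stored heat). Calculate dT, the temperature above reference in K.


dT = Q_s * 1e12 / (Vr * rhoc)
dT = 2117.6 * 1e12 / (4.9247e+09 * 2211.9)
dT = 194.40 K


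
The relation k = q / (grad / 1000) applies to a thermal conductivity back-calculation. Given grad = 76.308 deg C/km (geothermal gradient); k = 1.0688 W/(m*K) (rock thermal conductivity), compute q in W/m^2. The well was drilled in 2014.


q = k * grad / 1000
q = 1.0688 * 76.308 / 1000
q = 0.081558 W/m^2


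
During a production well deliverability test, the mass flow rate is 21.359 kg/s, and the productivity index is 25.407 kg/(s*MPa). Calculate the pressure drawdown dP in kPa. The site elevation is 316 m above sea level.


dP = mdot * 1000 / PI
dP = 21.359 * 1000 / 25.407
dP = 840.67 kPa


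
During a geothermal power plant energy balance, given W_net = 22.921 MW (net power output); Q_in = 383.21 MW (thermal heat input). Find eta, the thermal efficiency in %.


eta = W_net / Q_in * 100
eta = 22.921 / 383.21 * 100
eta = 5.9813 %


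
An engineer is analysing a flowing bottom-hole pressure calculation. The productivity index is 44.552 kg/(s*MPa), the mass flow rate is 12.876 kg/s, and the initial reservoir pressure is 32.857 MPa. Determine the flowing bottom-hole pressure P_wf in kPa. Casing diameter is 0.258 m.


P_wf = P_i - mdot / PI
P_wf = 32.857 - 12.876 / 44.552
P_wf = 32.56799 MPa
Convert: 32.56799 MPa * 1000.0 = 32568 kPa
P_wf = 32568 kPa


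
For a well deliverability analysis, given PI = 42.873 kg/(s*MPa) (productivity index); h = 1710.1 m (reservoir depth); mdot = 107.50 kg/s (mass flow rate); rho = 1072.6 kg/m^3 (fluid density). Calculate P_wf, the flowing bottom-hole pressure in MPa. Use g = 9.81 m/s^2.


Step 1: P_i = rho*g*h/1e6 = 1072.6*9.81*1710.1/1e6 = 17.99402 MPa
Step 2: P_wf = P_i - mdot/PI = 17.99402 - 107.5/42.873 = 15.487 MPa
P_wf = 15.487 MPa


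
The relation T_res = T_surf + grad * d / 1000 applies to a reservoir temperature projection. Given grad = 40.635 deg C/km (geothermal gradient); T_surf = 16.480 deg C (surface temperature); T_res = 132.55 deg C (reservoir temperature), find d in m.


d = (T_res - T_surf) / grad * 1000
d = (132.55 - 16.480) / 40.635 * 1000
d = 2856.4 m


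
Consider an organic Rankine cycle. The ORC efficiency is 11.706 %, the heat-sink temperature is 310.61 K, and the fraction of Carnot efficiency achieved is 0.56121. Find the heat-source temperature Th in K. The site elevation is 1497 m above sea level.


Th = Tc / (1 - (eta_orc/100)/f)
Th = 310.61 / (1 - (11.706/100)/0.56121)
Th = 392.47 K


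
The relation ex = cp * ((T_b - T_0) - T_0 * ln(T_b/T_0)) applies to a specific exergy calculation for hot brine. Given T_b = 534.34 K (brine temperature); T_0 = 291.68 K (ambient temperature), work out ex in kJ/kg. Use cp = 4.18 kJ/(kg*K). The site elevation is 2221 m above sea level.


ex = cp * ((T_b - T_0) - T_0 * ln(T_b/T_0))
ex = 4.18 * ((534.34 - 291.68) - 291.68 * ln(534.34/291.68))
ex = 276.23 kJ/kg


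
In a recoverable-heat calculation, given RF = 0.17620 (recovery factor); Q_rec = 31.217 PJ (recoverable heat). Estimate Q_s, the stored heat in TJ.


Q_s = Q_rec / RF
Q_s = 31.217 / 0.17620
Q_s = 177.1680 PJ
Convert: 177.1680 PJ * 1000.0 = 1.7717e+05 TJ
Q_s = 1.7717e+05 TJ


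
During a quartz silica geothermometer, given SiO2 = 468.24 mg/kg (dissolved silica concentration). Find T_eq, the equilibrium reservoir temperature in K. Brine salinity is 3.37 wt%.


T_eq = 1309 / (5.19 - log10(SiO2)) - 273.15
T_eq = 1309 / (5.19 - log10(468.24)) - 273.15
T_eq = 246.3910 deg C
Convert to K: 246.3910 + 273.15 = 519.54 K
T_eq = 519.54 K


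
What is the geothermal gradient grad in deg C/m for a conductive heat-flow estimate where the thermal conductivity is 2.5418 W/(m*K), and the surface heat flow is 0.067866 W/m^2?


grad = q * 1000 / k
grad = 0.067866 * 1000 / 2.5418
grad = 26.69998 deg C/km
Convert: 26.69998 deg C/km * 0.001 = 0.026700 deg C/m
grad = 0.026700 deg C/m


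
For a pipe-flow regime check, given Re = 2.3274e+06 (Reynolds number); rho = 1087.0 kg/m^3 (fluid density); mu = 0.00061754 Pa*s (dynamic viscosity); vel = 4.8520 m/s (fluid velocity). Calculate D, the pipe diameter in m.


D = Re * mu / (rho * vel)
D = 2.3274e+06 * 0.00061754 / (1087.0 * 4.8520)
D = 0.27251 m


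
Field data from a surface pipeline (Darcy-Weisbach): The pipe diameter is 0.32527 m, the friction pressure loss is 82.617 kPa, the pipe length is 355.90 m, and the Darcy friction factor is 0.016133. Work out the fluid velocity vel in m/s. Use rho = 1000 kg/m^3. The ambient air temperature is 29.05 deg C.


vel = sqrt(dP*1000*2*D / (f*L*rho))
vel = sqrt(82.617*1000*2*0.32527 / (0.016133*355.90*1000))
vel = 3.0595 m/s


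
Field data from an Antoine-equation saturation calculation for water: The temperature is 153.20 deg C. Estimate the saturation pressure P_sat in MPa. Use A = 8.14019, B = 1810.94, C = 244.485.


P_sat = 10^(A - B/(C + T)) / 760 * 0.101325
P_sat = 10^(8.14019 - 1810.94/(244.485 + 153.20)) / 760 * 0.101325
P_sat = 0.51450 MPa


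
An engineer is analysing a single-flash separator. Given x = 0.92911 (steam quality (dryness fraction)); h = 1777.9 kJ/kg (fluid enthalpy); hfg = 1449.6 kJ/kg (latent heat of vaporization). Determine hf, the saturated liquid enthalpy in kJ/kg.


hf = h - x * hfg
hf = 1777.9 - 0.92911 * 1449.6
hf = 431.06 kJ/kg


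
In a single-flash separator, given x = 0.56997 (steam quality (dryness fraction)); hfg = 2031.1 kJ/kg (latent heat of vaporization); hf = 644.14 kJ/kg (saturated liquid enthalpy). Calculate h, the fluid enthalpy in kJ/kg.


h = hf + x * hfg
h = 644.14 + 0.56997 * 2031.1
h = 1801.8 kJ/kg


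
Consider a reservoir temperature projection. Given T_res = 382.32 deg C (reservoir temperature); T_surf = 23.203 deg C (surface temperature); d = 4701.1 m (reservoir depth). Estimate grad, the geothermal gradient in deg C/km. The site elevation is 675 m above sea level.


grad = (T_res - T_surf) / d * 1000
grad = (382.32 - 23.203) / 4701.1 * 1000
grad = 76.390 deg C/km


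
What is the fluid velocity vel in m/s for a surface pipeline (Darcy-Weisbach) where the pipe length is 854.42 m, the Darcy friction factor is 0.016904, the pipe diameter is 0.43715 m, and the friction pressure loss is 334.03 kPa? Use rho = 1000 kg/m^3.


vel = sqrt(dP*1000*2*D / (f*L*rho))
vel = sqrt(334.03*1000*2*0.43715 / (0.016904*854.42*1000))
vel = 4.4967 m/s


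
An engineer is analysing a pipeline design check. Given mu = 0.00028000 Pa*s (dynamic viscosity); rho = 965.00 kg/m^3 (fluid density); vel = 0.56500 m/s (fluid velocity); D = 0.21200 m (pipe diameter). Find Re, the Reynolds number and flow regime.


Step 1: Re = rho*vel*D/mu = 965.0*0.565*0.212/0.00028 = 4.1281e+05
Step 2: Re = 4.1281e+05 > 4000, so flow is turbulent.
Re = 4.1281e+05 (turbulent)


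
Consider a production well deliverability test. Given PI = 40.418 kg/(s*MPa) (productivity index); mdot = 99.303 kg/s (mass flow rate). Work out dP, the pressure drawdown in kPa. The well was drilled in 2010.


dP = mdot * 1000 / PI
dP = 99.303 * 1000 / 40.418
dP = 2456.9 kPa


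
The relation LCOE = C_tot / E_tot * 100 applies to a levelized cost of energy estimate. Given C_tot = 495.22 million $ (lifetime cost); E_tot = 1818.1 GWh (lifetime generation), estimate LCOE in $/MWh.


LCOE = C_tot / E_tot * 100
LCOE = 495.22 / 1818.1 * 100
LCOE = 27.23833 cents/kWh
Convert: 27.23833 cents/kWh * 10.0 = 272.38 $/MWh
LCOE = 272.38 $/MWh


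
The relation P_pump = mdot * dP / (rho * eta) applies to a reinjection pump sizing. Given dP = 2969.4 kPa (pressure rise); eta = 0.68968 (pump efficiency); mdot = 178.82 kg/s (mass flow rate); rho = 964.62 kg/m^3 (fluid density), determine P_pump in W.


P_pump = mdot * dP / (rho * eta)
P_pump = 178.82 * 2969.4 / (964.62 * 0.68968)
P_pump = 798.1434 kW
Convert: 798.1434 kW * 1000.0 = 7.9814e+05 W
P_pump = 7.9814e+05 W


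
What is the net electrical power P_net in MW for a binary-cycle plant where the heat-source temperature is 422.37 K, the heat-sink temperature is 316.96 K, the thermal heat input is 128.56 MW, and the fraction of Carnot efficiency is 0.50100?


Step 1: eta = (1 - Tc/Th)*f = (1 - 316.96/422.37)*0.501 = 0.1250335
Step 2: P_net = eta * Q_in = 0.1250335 * 128.56 = 16.074 MW
P_net = 16.074 MW


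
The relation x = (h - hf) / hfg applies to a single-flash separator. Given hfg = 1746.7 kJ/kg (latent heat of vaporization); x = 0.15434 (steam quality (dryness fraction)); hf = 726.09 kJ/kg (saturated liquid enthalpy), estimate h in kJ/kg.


h = hf + x * hfg
h = 726.09 + 0.15434 * 1746.7
h = 995.68 kJ/kg


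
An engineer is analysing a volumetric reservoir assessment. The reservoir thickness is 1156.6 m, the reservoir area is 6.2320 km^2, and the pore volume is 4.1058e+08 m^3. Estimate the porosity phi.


phi = Vp / (A * 1e6 * hr)
phi = 4.1058e+08 / (6.2320 * 1e6 * 1156.6)
phi = 0.056962


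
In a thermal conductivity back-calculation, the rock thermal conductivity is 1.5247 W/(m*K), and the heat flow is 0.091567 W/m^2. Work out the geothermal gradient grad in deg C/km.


grad = q / k * 1000
grad = 0.091567 / 1.5247 * 1000
grad = 60.056 deg C/km


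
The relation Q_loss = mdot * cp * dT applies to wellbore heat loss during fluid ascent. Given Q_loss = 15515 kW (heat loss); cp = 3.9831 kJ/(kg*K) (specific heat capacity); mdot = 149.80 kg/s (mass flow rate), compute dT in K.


dT = Q_loss / (mdot * cp)
dT = 15515 / (149.80 * 3.9831)
dT = 26.003 K


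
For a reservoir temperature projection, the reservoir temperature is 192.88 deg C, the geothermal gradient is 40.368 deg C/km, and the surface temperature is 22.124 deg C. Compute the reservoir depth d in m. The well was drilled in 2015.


d = (T_res - T_surf) / grad * 1000
d = (192.88 - 22.124) / 40.368 * 1000
d = 4230.0 m


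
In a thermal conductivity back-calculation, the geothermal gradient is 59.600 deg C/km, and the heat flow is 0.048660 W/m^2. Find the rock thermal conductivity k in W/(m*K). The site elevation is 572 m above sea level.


k = q / (grad / 1000)
k = 0.048660 / (59.600 / 1000)
k = 0.81644 W/(m*K)


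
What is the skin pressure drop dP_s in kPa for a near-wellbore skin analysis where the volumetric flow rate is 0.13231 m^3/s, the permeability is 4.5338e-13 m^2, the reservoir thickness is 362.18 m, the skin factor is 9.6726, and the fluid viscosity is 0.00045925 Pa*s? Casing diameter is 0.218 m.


dP_s = S * q * mu / (2*pi*k*hr) / 1000
dP_s = 9.6726 * 0.13231 * 0.00045925 / (2*pi*4.5338e-13*362.18) / 1000
dP_s = 569.66 kPa


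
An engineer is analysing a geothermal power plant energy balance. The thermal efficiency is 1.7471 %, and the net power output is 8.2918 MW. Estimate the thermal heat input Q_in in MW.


Q_in = W_net / (eta / 100)
Q_in = 8.2918 / (1.7471 / 100)
Q_in = 474.60 MW


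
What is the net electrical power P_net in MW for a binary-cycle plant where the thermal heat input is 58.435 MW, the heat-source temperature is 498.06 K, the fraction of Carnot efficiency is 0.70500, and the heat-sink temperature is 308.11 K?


Step 1: eta = (1 - Tc/Th)*f = (1 - 308.11/498.06)*0.705 = 0.2688727
Step 2: P_net = eta * Q_in = 0.2688727 * 58.435 = 15.712 MW
P_net = 15.712 MW


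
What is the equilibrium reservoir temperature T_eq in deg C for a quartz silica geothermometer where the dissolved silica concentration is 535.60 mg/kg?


T_eq = 1309 / (5.19 - log10(SiO2)) - 273.15
T_eq = 1309 / (5.19 - log10(535.60)) - 273.15
T_eq = 258.71 deg C


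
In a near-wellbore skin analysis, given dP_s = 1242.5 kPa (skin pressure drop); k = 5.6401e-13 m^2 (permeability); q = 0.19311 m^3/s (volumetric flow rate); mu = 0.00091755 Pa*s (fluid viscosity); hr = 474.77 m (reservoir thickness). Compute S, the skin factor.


S = dP_s * 1000 * 2*pi*k*hr / (q*mu)
S = 1242.5 * 1000 * 2*pi*5.6401e-13*474.77 / (0.19311*0.00091755)
S = 11.798


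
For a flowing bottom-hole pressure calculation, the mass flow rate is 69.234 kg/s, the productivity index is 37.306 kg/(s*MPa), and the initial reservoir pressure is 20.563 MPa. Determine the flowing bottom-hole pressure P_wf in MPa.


P_wf = P_i - mdot / PI
P_wf = 20.563 - 69.234 / 37.306
P_wf = 18.707 MPa


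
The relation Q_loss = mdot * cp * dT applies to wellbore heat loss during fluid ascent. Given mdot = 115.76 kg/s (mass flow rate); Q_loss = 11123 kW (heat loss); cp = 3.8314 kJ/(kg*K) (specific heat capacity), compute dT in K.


dT = Q_loss / (mdot * cp)
dT = 11123 / (115.76 * 3.8314)
dT = 25.079 K


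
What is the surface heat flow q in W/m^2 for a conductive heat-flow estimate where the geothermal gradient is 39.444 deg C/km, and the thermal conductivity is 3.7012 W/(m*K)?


q = k * grad / 1000
q = 3.7012 * 39.444 / 1000
q = 0.14599 W/m^2


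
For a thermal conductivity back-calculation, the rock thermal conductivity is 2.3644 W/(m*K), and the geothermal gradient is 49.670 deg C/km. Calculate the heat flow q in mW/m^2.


q = k * grad / 1000
q = 2.3644 * 49.670 / 1000
q = 0.1174397 W/m^2
Convert: 0.1174397 W/m^2 * 1000.0 = 117.44 mW/m^2
q = 117.44 mW/m^2


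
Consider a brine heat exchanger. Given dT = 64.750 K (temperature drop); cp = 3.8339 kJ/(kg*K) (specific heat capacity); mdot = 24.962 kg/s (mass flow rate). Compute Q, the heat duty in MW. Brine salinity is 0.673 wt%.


Q = mdot * cp * dT / 1000
Q = 24.962 * 3.8339 * 64.750 / 1000
Q = 6.1967 MW


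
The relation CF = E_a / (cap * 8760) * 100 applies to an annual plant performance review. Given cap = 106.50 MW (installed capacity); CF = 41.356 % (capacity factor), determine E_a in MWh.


E_a = CF / 100 * cap * 8760
E_a = 41.356 / 100 * 106.50 * 8760
E_a = 3.8583e+05 MWh


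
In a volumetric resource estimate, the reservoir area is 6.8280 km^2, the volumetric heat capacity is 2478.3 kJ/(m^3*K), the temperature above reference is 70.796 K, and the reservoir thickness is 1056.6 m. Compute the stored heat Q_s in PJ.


Step 1: Vr = A*1e6*hr = 6.828*1e6*1056.6 = 7.214465e+09 m^3
Step 2: Q_s = Vr*rhoc*dT/1e12 = 7.214465e+09*2478.3*70.796/1e12 = 1265.8 PJ
Q_s = 1265.8 PJ


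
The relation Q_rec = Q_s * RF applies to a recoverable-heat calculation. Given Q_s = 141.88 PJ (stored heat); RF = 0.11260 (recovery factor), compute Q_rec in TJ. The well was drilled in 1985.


Q_rec = Q_s * RF
Q_rec = 141.88 * 0.11260
Q_rec = 15.97569 PJ
Convert: 15.97569 PJ * 1000.0 = 15976 TJ
Q_rec = 15976 TJ


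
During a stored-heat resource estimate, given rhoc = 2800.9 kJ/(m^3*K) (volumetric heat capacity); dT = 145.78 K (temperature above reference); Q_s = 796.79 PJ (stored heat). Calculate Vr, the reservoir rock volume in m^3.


Vr = Q_s * 1e12 / (rhoc * dT)
Vr = 796.79 * 1e12 / (2800.9 * 145.78)
Vr = 1.9514e+09 m^3


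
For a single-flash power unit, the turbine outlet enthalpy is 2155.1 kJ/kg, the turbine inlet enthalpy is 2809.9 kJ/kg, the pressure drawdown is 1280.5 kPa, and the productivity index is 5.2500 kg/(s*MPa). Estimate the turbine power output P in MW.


Step 1: mdot = PI * dP / 1000 = 5.25 * 1280.5 / 1000 = 6.722625 kg/s
Step 2: P = mdot*(h_in - h_out)/1000 = 6.722625*(2809.9 - 2155.1)/1000 = 4.4020 MW
P = 4.4020 MW


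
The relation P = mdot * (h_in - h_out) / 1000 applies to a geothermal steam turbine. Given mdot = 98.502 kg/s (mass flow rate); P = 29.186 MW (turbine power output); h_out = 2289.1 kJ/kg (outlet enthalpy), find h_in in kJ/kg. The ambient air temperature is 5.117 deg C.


h_in = h_out + P * 1000 / mdot
h_in = 2289.1 + 29.186 * 1000 / 98.502
h_in = 2585.4 kJ/kg


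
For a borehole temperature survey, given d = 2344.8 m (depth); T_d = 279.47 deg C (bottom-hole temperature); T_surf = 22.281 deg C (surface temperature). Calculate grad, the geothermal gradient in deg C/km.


grad = (T_d - T_surf) / d * 1000
grad = (279.47 - 22.281) / 2344.8 * 1000
grad = 109.68 deg C/km


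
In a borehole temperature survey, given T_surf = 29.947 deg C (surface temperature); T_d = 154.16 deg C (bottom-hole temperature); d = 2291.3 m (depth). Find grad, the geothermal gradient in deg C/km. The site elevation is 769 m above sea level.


grad = (T_d - T_surf) / d * 1000
grad = (154.16 - 29.947) / 2291.3 * 1000
grad = 54.211 deg C/km


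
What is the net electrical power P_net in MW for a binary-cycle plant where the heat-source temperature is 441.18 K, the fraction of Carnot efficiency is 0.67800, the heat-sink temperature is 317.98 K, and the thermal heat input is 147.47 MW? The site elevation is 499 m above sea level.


Step 1: eta = (1 - Tc/Th)*f = (1 - 317.98/441.18)*0.678 = 0.1893322
Step 2: P_net = eta * Q_in = 0.1893322 * 147.47 = 27.921 MW
P_net = 27.921 MW


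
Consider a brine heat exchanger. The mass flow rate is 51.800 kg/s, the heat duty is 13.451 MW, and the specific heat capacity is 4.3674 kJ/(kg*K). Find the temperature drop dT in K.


dT = Q * 1000 / (mdot * cp)
dT = 13.451 * 1000 / (51.800 * 4.3674)
dT = 59.457 K


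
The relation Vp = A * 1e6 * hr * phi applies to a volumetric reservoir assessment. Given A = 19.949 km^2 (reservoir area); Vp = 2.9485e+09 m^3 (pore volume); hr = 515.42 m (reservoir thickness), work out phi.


phi = Vp / (A * 1e6 * hr)
phi = 2.9485e+09 / (19.949 * 1e6 * 515.42)
phi = 0.28676


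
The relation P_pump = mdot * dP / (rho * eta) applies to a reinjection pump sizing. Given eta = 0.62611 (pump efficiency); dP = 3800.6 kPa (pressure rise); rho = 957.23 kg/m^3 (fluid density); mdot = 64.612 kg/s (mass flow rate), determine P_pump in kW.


P_pump = mdot * dP / (rho * eta)
P_pump = 64.612 * 3800.6 / (957.23 * 0.62611)
P_pump = 409.73 kW


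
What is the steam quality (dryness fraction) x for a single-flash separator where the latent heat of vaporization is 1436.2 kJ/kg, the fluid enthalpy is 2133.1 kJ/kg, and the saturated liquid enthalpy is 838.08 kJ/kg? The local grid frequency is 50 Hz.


x = (h - hf) / hfg
x = (2133.1 - 838.08) / 1436.2
x = 0.90170


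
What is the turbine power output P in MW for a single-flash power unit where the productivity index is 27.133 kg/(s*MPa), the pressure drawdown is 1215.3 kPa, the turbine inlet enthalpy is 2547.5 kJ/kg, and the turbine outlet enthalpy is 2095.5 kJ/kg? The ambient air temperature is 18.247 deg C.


Step 1: mdot = PI * dP / 1000 = 27.133 * 1215.3 / 1000 = 32.97473 kg/s
Step 2: P = mdot*(h_in - h_out)/1000 = 32.97473*(2547.5 - 2095.5)/1000 = 14.905 MW
P = 14.905 MW


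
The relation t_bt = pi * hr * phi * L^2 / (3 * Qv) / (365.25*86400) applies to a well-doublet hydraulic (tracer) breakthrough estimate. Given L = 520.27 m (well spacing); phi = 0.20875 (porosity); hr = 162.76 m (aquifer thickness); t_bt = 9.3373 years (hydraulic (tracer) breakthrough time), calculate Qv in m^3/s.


Qv = pi*hr*phi*L^2 / (3*t_bt*365.25*86400)
Qv = pi*162.76*0.20875*520.27^2 / (3*9.3373*365.25*86400)
Qv = 0.032684 m^3/s


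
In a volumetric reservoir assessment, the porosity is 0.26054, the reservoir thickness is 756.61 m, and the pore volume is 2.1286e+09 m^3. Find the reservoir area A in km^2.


A = Vp / (1e6 * hr * phi)
A = 2.1286e+09 / (1e6 * 756.61 * 0.26054)
A = 10.798 km^2


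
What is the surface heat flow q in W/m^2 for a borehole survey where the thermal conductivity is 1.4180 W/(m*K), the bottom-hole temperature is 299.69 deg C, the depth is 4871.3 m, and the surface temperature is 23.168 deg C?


Step 1: grad = (T_d - T_surf)/d * 1000 = (299.69 - 23.168)/4871.3 * 1000 = 56.76555 deg C/km
Step 2: q = k * grad / 1000 = 1.418 * 56.76555 / 1000 = 0.080494 W/m^2
q = 0.080494 W/m^2


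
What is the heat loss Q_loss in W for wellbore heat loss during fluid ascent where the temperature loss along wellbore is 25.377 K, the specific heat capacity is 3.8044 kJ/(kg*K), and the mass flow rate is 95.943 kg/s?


Q_loss = mdot * cp * dT
Q_loss = 95.943 * 3.8044 * 25.377
Q_loss = 9262.746 kW
Convert: 9262.746 kW * 1000.0 = 9.2627e+06 W
Q_loss = 9.2627e+06 W


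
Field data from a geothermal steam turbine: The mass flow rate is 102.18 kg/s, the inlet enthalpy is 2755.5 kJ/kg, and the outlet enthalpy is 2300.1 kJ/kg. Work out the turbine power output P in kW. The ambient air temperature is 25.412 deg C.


P = mdot * (h_in - h_out) / 1000
P = 102.18 * (2755.5 - 2300.1) / 1000
P = 46.53277 MW
Convert: 46.53277 MW * 1000.0 = 46533 kW
P = 46533 kW


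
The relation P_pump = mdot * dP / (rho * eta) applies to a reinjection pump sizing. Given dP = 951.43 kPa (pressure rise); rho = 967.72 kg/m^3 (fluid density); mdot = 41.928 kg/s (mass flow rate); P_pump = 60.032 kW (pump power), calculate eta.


eta = mdot * dP / (rho * P_pump)
eta = 41.928 * 951.43 / (967.72 * 60.032)
eta = 0.68667


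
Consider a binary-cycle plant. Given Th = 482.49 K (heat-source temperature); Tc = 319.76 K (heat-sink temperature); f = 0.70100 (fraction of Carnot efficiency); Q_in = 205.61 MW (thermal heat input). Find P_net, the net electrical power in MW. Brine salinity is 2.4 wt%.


Step 1: eta = (1 - Tc/Th)*f = (1 - 319.76/482.49)*0.701 = 0.2364271
Step 2: P_net = eta * Q_in = 0.2364271 * 205.61 = 48.612 MW
P_net = 48.612 MW


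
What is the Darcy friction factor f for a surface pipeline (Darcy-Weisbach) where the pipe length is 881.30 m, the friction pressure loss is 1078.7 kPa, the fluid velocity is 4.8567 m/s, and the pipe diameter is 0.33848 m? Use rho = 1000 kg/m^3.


f = dP*1000 / ((L/D)*(rho*vel^2/2))
f = 1078.7*1000 / ((881.30/0.33848)*(1000*4.8567^2/2))
f = 0.035128


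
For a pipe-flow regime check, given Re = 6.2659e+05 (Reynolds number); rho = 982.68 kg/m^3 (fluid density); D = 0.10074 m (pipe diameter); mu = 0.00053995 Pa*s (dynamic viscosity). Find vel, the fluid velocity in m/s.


vel = Re * mu / (rho * D)
vel = 6.2659e+05 * 0.00053995 / (982.68 * 0.10074)
vel = 3.4176 m/s


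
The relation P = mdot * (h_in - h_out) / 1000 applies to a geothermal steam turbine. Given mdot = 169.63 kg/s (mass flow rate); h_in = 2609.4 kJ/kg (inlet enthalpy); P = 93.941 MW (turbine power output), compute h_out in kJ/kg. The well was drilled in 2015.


h_out = h_in - P * 1000 / mdot
h_out = 2609.4 - 93.941 * 1000 / 169.63
h_out = 2055.6 kJ/kg


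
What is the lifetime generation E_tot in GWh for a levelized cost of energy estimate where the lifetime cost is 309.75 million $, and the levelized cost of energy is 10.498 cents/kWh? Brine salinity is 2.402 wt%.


E_tot = C_tot / LCOE * 100
E_tot = 309.75 / 10.498 * 100
E_tot = 2950.6 GWh


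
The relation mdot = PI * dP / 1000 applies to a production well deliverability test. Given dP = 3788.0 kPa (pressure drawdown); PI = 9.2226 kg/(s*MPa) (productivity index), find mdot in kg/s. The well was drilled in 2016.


mdot = PI * dP / 1000
mdot = 9.2226 * 3788.0 / 1000
mdot = 34.935 kg/s


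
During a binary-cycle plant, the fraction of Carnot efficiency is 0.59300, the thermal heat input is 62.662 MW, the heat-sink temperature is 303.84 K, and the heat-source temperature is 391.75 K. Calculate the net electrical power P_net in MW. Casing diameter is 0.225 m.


Step 1: eta = (1 - Tc/Th)*f = (1 - 303.84/391.75)*0.593 = 0.1330712
Step 2: P_net = eta * Q_in = 0.1330712 * 62.662 = 8.3385 MW
P_net = 8.3385 MW


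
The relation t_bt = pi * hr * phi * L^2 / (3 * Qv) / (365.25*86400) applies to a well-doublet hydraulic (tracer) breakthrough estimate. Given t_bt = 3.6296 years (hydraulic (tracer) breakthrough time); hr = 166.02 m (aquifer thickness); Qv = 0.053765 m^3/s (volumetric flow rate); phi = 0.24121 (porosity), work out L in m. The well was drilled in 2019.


L = sqrt(t_bt*365.25*86400*3*Qv / (pi*hr*phi))
L = sqrt(3.6296*365.25*86400*3*0.053765 / (pi*166.02*0.24121))
L = 383.21 m


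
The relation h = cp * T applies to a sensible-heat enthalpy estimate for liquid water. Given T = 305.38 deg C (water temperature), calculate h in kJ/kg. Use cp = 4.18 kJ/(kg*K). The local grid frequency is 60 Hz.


h = cp * T
h = 4.18 * 305.38
h = 1276.5 kJ/kg


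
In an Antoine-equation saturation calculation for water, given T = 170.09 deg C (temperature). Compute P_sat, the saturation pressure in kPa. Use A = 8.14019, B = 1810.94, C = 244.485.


P_sat = 10^(A - B/(C + T)) / 760 * 0.101325
P_sat = 10^(8.14019 - 1810.94/(244.485 + 170.09)) / 760 * 0.101325
P_sat = 0.7886944 MPa
Convert: 0.7886944 MPa * 1000.0 = 788.69 kPa
P_sat = 788.69 kPa


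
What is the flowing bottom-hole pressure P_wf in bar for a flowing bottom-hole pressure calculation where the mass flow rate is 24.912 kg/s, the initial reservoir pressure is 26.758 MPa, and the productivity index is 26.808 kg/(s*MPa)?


P_wf = P_i - mdot / PI
P_wf = 26.758 - 24.912 / 26.808
P_wf = 25.82873 MPa
Convert: 25.82873 MPa * 10.0 = 258.29 bar
P_wf = 258.29 bar


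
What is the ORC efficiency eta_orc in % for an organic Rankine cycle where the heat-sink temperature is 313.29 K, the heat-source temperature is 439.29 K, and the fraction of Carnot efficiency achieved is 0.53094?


eta_orc = (1 - Tc/Th) * f * 100
eta_orc = (1 - 313.29/439.29) * 0.53094 * 100
eta_orc = 15.229 %


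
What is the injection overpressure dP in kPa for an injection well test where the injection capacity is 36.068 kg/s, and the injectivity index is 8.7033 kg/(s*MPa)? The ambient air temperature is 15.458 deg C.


dP = mdot * 1000 / II
dP = 36.068 * 1000 / 8.7033
dP = 4144.2 kPa


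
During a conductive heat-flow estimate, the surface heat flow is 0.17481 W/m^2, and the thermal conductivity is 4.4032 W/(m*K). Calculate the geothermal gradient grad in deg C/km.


grad = q * 1000 / k
grad = 0.17481 * 1000 / 4.4032
grad = 39.701 deg C/km


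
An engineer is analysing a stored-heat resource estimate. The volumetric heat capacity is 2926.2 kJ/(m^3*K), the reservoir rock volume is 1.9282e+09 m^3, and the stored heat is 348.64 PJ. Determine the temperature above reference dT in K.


dT = Q_s * 1e12 / (Vr * rhoc)
dT = 348.64 * 1e12 / (1.9282e+09 * 2926.2)
dT = 61.790 K


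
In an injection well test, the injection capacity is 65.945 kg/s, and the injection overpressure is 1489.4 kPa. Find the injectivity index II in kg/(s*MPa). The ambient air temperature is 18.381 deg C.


II = mdot * 1000 / dP
II = 65.945 * 1000 / 1489.4
II = 44.276 kg/(s*MPa)


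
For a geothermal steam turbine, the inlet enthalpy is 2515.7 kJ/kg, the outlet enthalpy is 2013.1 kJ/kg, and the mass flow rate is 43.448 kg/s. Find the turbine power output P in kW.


P = mdot * (h_in - h_out) / 1000
P = 43.448 * (2515.7 - 2013.1) / 1000
P = 21.83696 MW
Convert: 21.83696 MW * 1000.0 = 21837 kW
P = 21837 kW


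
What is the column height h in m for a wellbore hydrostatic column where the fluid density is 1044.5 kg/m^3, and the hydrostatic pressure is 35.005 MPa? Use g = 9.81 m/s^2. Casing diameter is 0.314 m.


h = P * 1e6 / (g * rho)
h = 35.005 * 1e6 / (9.81 * 1044.5)
h = 3416.3 m


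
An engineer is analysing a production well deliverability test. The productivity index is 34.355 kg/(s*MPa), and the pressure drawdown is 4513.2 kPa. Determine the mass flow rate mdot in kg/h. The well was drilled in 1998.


mdot = PI * dP / 1000
mdot = 34.355 * 4513.2 / 1000
mdot = 155.0510 kg/s
Convert: 155.0510 kg/s * 3600.0 = 5.5818e+05 kg/h
mdot = 5.5818e+05 kg/h


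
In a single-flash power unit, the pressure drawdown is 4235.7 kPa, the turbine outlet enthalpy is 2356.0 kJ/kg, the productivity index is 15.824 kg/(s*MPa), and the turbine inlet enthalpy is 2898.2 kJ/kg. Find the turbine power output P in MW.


Step 1: mdot = PI * dP / 1000 = 15.824 * 4235.7 / 1000 = 67.02572 kg/s
Step 2: P = mdot*(h_in - h_out)/1000 = 67.02572*(2898.2 - 2356.0)/1000 = 36.341 MW
P = 36.341 MW


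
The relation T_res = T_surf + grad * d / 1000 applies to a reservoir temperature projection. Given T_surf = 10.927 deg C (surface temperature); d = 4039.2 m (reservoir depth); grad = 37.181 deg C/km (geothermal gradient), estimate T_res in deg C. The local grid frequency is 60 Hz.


T_res = T_surf + grad * d / 1000
T_res = 10.927 + 37.181 * 4039.2 / 1000
T_res = 161.11 deg C
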